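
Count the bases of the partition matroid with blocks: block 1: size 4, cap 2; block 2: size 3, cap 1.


A basis picks exactly ci elements from block i.
Number of bases = product of C(|Si|, ci).
= C(4,2) * C(3,1)
= 6 * 3
= 18.

18


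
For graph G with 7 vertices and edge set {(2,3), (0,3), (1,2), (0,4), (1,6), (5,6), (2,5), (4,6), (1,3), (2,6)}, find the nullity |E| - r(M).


Cycle rank (nullity) = |E| - r(M) = |E| - (|V| - c).
|E| = 10, |V| = 7, c = 1.
Nullity = 10 - (7 - 1) = 10 - 6 = 4.

4


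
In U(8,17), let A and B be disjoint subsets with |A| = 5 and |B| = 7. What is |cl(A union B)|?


|A union B| = 5 + 7 = 12 (disjoint).
In U(8,17), cl(S) = S if |S| < 8, else cl(S) = E.
Since 12 >= 8, cl(A union B) = E.
|cl(A union B)| = 17.

17


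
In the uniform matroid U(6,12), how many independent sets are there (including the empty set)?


Independent sets of U(6,12) are all subsets of size <= 6.
Count = C(12,0) + C(12,1) + C(12,2) + C(12,3) + C(12,4) + C(12,5) + C(12,6)
     = 1 + 12 + 66 + 220 + 495 + 792 + 924
     = 2510.

2510


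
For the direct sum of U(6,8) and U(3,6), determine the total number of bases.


Bases of a direct sum M1 + M2: |B| = |B(M1)| * |B(M2)|.
|B(U(6,8))| = C(8,6) = 28.
|B(U(3,6))| = C(6,3) = 20.
Total bases = 28 * 20 = 560.

560


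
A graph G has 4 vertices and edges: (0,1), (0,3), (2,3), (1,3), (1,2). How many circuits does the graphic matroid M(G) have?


A circuit in a graphic matroid = edge set of a simple cycle.
G has 4 vertices and 5 edges.
Enumerating all minimal edge subsets forming cycles...
Total circuits found: 3.

3


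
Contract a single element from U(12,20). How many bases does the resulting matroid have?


Contracting e from U(12,20) gives U(11,19).
Bases of U(11,19) = (19 choose 11) = 75582.

75582


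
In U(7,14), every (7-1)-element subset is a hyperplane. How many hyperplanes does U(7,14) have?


Hyperplanes of U(7,14) are flats of rank 6.
In a uniform matroid, these are exactly the (6)-element subsets.
Count = C(14,6) = 14! / (6! * 8!) = 3003.

3003


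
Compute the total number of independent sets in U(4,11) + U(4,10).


For a direct sum, |I(M1+M2)| = |I(M1)| * |I(M2)|.
|I(U(4,11))| = sum C(11,k) for k=0..4 = 562.
|I(U(4,10))| = sum C(10,k) for k=0..4 = 386.
Total = 562 * 386 = 216932.

216932


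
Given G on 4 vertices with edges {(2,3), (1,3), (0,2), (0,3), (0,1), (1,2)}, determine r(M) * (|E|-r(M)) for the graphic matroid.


r(M) = |V| - c = 4 - 1 = 3.
nullity = |E| - r(M) = 6 - 3 = 3.
Product = 3 * 3 = 9.

9


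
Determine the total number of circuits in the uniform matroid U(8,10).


In U(8,10), circuits are the (9)-element subsets.
Any set of 9 elements is dependent, and removing any one element gives
an independent set of size 8, so it is a minimal dependent set.
Number of circuits = C(10,9) = 10.

10


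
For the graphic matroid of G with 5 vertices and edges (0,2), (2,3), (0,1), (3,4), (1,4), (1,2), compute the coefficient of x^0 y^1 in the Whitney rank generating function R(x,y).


R(x,y) = sum over A in 2^E of x^(r(E)-r(A)) * y^(|A|-r(A)).
G has 5 vertices, 6 edges. r(E) = 4.
Enumerate all 2^6 = 64 subsets.
Count subsets with r(E)-r(A)=0 and |A|-r(A)=1: 6.

6


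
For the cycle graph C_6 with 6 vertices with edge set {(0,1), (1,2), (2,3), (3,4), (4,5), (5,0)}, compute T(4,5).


T(C_6; x,y) = x + x^2 + ... + x^(5) + y.
T(4,5) = 4^1 + 4^2 + 4^3 + 4^4 + 4^5 + 5
= 4 + 16 + 64 + 256 + 1024 + 5
= 1369.

1369


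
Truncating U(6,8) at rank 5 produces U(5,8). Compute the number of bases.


Truncating U(6,8) to rank 5 gives U(5,8).
Bases of U(5,8) are all 5-element subsets of 8 elements.
Number of bases = C(8,5) = 8! / (5! * 3!) = 56.

56


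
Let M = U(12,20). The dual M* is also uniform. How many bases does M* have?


The dual of U(r,n) is U(n-r, n) = U(8,20).
Bases of U(8,20) are all (8)-element subsets.
|B(M*)| = C(20,8) = 20! / (8! * 12!) = 125970.

125970


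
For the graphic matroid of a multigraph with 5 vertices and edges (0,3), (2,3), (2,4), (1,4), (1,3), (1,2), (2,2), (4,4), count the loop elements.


In a graphic matroid, a loop is a self-loop edge (u,u) with rank 0.
Examining all 8 edges for self-loops...
Self-loops found: (2,2), (4,4)
Number of loops = 2.

2


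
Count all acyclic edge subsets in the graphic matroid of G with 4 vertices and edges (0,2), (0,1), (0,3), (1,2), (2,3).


An independent set in a graphic matroid is an acyclic edge subset.
G has 4 vertices and 5 edges.
Enumerate all 2^5 = 32 subsets, checking for acyclicity.
Total independent sets = 24.

24


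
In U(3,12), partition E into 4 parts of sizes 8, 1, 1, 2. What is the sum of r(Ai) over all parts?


r(Ai) = min(|Ai|, 3) for each part.
Sum = min(8,3) + min(1,3) + min(1,3) + min(2,3)
    = 3 + 1 + 1 + 2
    = 7.

7


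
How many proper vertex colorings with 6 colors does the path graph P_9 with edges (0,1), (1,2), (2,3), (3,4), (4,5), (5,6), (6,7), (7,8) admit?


P(P_9, k) = k * (k-1)^(8).
P(6) = 6 * 5^8 = 6 * 390625 = 2343750.

2343750


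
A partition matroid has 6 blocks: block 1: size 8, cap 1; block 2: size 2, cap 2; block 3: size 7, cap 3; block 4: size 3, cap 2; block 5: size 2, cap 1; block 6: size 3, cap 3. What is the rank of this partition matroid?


Rank of a partition matroid = sum of min(|Si|, ci) for each block.
= min(8,1) + min(2,2) + min(7,3) + min(3,2) + min(2,1) + min(3,3)
= 1 + 2 + 3 + 2 + 1 + 3
= 12.

12


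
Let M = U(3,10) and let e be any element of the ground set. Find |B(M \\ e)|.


Deleting e from U(3,10) gives U(3,9) since n > r.
Bases of U(3,9) = (9 choose 3) = 84.

84


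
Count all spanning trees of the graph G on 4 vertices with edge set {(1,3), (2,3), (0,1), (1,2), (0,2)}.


By Kirchhoff's matrix tree theorem, the number of spanning trees equals
the determinant of any cofactor of the Laplacian matrix L.
G has 4 vertices and 5 edges.
Computing the (3 x 3) cofactor determinant gives 8.

8


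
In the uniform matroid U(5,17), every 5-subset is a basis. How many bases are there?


Bases of U(5,17) are all 5-element subsets of the 17-element ground set.
Number of bases = C(17,5).
C(17,5) = 6188.

6188


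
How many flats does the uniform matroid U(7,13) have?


Flats of U(7,13): every subset of size < 7 is a flat, plus E itself.
Count = (13 choose 0) + (13 choose 1) + (13 choose 2) + (13 choose 3) + (13 choose 4) + (13 choose 5) + (13 choose 6) + 1
     = 1 + 13 + 78 + 286 + 715 + 1287 + 1716 + 1
     = 4097.

4097


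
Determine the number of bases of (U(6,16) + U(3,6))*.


(M1+M2)* = M1* + M2*.
M1* = U(10,16), bases: C(16,10) = 8008.
M2* = U(3,6), bases: C(6,3) = 20.
|B(M*)| = 8008 * 20 = 160160.

160160


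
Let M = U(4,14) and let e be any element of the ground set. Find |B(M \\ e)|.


Deleting e from U(4,14) gives U(4,13) since n > r.
Bases of U(4,13) = C(13,4) = (13 * 12 * 11 * 10) / (1 * 2 * 3 * 4) = 715.

715


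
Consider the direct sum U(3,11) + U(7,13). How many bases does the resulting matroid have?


Bases of a direct sum M1 + M2: |B| = |B(M1)| * |B(M2)|.
|B(U(3,11))| = C(11,3) = 165.
|B(U(7,13))| = C(13,7) = 1716.
Total bases = 165 * 1716 = 283140.

283140


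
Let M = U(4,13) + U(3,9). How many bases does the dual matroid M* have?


(M1+M2)* = M1* + M2*.
M1* = U(9,13), bases: C(13,9) = 715.
M2* = U(6,9), bases: C(9,6) = 84.
|B(M*)| = 715 * 84 = 60060.

60060


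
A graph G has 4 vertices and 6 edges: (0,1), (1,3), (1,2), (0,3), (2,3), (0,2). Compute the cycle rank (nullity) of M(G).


Cycle rank (nullity) = |E| - r(M) = |E| - (|V| - c).
|E| = 6, |V| = 4, c = 1.
Nullity = 6 - (4 - 1) = 6 - 3 = 3.

3


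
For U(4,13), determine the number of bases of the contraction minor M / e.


Contracting e from U(4,13) gives U(3,12).
Bases of U(3,12) = C(12,3) = (12 * 11 * 10) / (1 * 2 * 3) = 220.

220


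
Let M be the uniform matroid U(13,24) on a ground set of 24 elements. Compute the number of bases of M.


Bases of U(13,24) are all 13-element subsets of the 24-element ground set.
Number of bases = C(24,13).
(24 choose 13) = 2496144.

2496144


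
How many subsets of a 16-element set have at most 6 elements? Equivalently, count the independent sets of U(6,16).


Independent sets of U(6,16) are all subsets of size <= 6.
Count = (16 choose 0) + (16 choose 1) + (16 choose 2) + (16 choose 3) + (16 choose 4) + (16 choose 5) + (16 choose 6)
     = 1 + 16 + 120 + 560 + 1820 + 4368 + 8008
     = 14893.

14893


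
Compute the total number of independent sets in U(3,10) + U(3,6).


For a direct sum, |I(M1+M2)| = |I(M1)| * |I(M2)|.
|I(U(3,10))| = sum C(10,k) for k=0..3 = 176.
|I(U(3,6))| = sum C(6,k) for k=0..3 = 42.
Total = 176 * 42 = 7392.

7392


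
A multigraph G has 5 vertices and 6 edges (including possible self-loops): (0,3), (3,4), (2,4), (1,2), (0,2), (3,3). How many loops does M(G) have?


In a graphic matroid, a loop is a self-loop edge (u,u) with rank 0.
Examining all 6 edges for self-loops...
Self-loops found: (3,3)
Number of loops = 1.

1


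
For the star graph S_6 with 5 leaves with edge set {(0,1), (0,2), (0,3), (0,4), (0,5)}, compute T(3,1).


A star on 6 vertices is a tree with 5 edges.
T(x,y) = x^(5) for any tree.
T(3,1) = 3^5 = 243.

243


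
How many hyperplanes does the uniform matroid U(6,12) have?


Hyperplanes of U(6,12) are flats of rank 5.
In a uniform matroid, these are exactly the (5)-element subsets.
Count = (12 choose 5) = 792.

792


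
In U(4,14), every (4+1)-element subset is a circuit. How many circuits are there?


In U(4,14), circuits are the (5)-element subsets.
Any set of 5 elements is dependent, and removing any one element gives
an independent set of size 4, so it is a minimal dependent set.
Number of circuits = C(14,5) = 2002.

2002


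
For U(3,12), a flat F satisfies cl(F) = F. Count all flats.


Flats of U(3,12): every subset of size < 3 is a flat, plus E itself.
Count = C(12,0) + C(12,1) + C(12,2) + 1
     = 1 + 12 + 66 + 1
     = 80.

80


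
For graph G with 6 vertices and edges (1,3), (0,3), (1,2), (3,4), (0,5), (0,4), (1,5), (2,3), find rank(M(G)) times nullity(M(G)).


r(M) = |V| - c = 6 - 1 = 5.
nullity = |E| - r(M) = 8 - 5 = 3.
Product = 5 * 3 = 15.

15


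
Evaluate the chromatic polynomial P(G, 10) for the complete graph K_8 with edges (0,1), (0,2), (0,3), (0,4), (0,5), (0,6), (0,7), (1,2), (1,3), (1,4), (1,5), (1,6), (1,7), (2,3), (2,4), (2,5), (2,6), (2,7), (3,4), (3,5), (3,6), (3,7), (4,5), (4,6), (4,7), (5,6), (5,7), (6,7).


P(K_8, k) = k(k-1)(k-2)...(k-7).
P(10) = (10) * (9) * (8) * (7) * (6) * (5) * (4) * (3) = 1814400.

1814400


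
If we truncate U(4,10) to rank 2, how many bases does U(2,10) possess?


Truncating U(4,10) to rank 2 gives U(2,10).
Bases of U(2,10) are all 2-element subsets of 10 elements.
Number of bases = C(10,2) = (10 * 9) / (1 * 2) = 45.

45


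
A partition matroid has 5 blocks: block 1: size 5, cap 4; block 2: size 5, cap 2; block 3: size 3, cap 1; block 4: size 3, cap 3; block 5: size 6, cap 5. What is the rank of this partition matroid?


Rank of a partition matroid = sum of min(|Si|, ci) for each block.
= min(5,4) + min(5,2) + min(3,1) + min(3,3) + min(6,5)
= 4 + 2 + 1 + 3 + 5
= 15.

15


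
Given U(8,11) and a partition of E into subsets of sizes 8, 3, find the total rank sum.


r(Ai) = min(|Ai|, 8) for each part.
Sum = min(8,8) + min(3,8)
    = 8 + 3
    = 11.

11


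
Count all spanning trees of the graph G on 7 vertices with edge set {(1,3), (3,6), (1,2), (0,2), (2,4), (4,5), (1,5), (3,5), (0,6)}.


By Kirchhoff's matrix tree theorem, the number of spanning trees equals
the determinant of any cofactor of the Laplacian matrix L.
G has 7 vertices and 9 edges.
Computing the (6 x 6) cofactor determinant gives 46.

46


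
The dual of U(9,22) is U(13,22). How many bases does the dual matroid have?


The dual of U(r,n) is U(n-r, n) = U(13,22).
Bases of U(13,22) are all (13)-element subsets.
|B(M*)| = (22 choose 13) = 497420.

497420


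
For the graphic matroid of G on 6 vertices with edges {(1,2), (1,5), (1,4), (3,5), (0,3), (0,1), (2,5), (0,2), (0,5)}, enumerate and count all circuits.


A circuit in a graphic matroid = edge set of a simple cycle.
G has 6 vertices and 9 edges.
Enumerating all minimal edge subsets forming cycles...
Total circuits found: 12.

12


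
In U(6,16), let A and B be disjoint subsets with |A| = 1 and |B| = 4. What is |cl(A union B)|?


|A union B| = 1 + 4 = 5 (disjoint).
In U(6,16), cl(S) = S if |S| < 6, else cl(S) = E.
Since 5 < 6, cl(A union B) = A union B.
|cl(A union B)| = 5.

5


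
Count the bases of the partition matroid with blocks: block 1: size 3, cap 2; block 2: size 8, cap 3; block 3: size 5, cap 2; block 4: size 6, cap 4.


A basis picks exactly ci elements from block i.
Number of bases = product of C(|Si|, ci).
= C(3,2) * C(8,3) * C(5,2) * C(6,4)
= 3 * 56 * 10 * 15
= 25200.

25200


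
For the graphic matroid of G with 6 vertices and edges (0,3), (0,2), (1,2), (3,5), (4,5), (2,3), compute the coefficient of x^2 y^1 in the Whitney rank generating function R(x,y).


R(x,y) = sum over A in 2^E of x^(r(E)-r(A)) * y^(|A|-r(A)).
G has 6 vertices, 6 edges. r(E) = 5.
Enumerate all 2^6 = 64 subsets.
Count subsets with r(E)-r(A)=2 and |A|-r(A)=1: 3.

3


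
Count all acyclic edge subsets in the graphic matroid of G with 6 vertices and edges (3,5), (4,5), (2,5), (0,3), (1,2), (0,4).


An independent set in a graphic matroid is an acyclic edge subset.
G has 6 vertices and 6 edges.
Enumerate all 2^6 = 64 subsets, checking for acyclicity.
Total independent sets = 60.

60


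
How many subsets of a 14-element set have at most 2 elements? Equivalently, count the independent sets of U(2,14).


Independent sets of U(2,14) are all subsets of size <= 2.
Count = C(14,0) + C(14,1) + C(14,2)
     = 1 + 14 + 91
     = 106.

106


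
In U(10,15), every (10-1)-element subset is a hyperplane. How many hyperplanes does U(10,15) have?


Hyperplanes of U(10,15) are flats of rank 9.
In a uniform matroid, these are exactly the (9)-element subsets.
Count = C(15,9) = 5005.

5005


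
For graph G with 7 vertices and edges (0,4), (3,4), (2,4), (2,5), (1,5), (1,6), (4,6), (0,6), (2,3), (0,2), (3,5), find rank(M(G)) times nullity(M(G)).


r(M) = |V| - c = 7 - 1 = 6.
nullity = |E| - r(M) = 11 - 6 = 5.
Product = 6 * 5 = 30.

30


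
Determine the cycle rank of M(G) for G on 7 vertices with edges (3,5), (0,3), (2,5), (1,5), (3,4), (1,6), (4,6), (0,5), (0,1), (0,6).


Cycle rank (nullity) = |E| - r(M) = |E| - (|V| - c).
|E| = 10, |V| = 7, c = 1.
Nullity = 10 - (7 - 1) = 10 - 6 = 4.

4


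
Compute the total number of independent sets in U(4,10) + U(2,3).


For a direct sum, |I(M1+M2)| = |I(M1)| * |I(M2)|.
|I(U(4,10))| = sum C(10,k) for k=0..4 = 386.
|I(U(2,3))| = sum C(3,k) for k=0..2 = 7.
Total = 386 * 7 = 2702.

2702


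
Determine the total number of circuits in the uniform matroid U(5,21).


In U(5,21), circuits are the (6)-element subsets.
Any set of 6 elements is dependent, and removing any one element gives
an independent set of size 5, so it is a minimal dependent set.
Number of circuits = C(21,6) = 21! / (6! * 15!) = 54264.

54264


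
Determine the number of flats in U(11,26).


Flats of U(11,26): every subset of size < 11 is a flat, plus E itself.
Count = C(26,0) + C(26,1) + C(26,2) + C(26,3) + C(26,4) + C(26,5) + C(26,6) + C(26,7) + C(26,8) + C(26,9) + C(26,10) + 1
     = 1 + 26 + 325 + 2600 + 14950 + 65780 + 230230 + 657800 + 1562275 + 3124550 + 5311735 + 1
     = 10970273.

10970273


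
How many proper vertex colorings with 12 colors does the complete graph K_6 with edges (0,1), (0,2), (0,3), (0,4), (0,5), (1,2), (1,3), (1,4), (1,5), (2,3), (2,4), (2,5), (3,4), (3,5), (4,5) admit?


P(K_6, k) = k(k-1)(k-2)...(k-5).
P(12) = (12) * (11) * (10) * (9) * (8) * (7) = 665280.

665280


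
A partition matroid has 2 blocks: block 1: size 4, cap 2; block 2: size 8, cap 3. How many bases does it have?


A basis picks exactly ci elements from block i.
Number of bases = product of C(|Si|, ci).
= C(4,2) * C(8,3)
= 6 * 56
= 336.

336


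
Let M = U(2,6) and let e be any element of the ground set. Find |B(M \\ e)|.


Deleting e from U(2,6) gives U(2,5) since n > r.
Bases of U(2,5) = C(5,2) = (5 * 4) / (1 * 2) = 10.

10


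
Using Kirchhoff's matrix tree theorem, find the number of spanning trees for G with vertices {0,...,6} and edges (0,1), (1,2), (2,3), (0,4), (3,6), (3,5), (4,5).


By Kirchhoff's matrix tree theorem, the number of spanning trees equals
the determinant of any cofactor of the Laplacian matrix L.
G has 7 vertices and 7 edges.
Computing the (6 x 6) cofactor determinant gives 6.

6


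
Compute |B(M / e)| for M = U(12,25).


Contracting e from U(12,25) gives U(11,24).
Bases of U(11,24) = C(24,11) = 2496144.

2496144


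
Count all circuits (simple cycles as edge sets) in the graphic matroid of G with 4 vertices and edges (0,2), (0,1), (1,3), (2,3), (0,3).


A circuit in a graphic matroid = edge set of a simple cycle.
G has 4 vertices and 5 edges.
Enumerating all minimal edge subsets forming cycles...
Total circuits found: 3.

3


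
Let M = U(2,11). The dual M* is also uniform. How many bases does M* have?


The dual of U(r,n) is U(n-r, n) = U(9,11).
Bases of U(9,11) are all (9)-element subsets.
|B(M*)| = C(11,9) = 55.

55


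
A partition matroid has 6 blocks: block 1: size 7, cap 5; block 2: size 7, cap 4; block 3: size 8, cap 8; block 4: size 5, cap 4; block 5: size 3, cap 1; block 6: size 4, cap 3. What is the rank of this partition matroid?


Rank of a partition matroid = sum of min(|Si|, ci) for each block.
= min(7,5) + min(7,4) + min(8,8) + min(5,4) + min(3,1) + min(4,3)
= 5 + 4 + 8 + 4 + 1 + 3
= 25.

25


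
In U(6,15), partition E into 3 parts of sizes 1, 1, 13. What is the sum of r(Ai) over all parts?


r(Ai) = min(|Ai|, 6) for each part.
Sum = min(1,6) + min(1,6) + min(13,6)
    = 1 + 1 + 6
    = 8.

8


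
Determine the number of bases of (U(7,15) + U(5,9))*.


(M1+M2)* = M1* + M2*.
M1* = U(8,15), bases: C(15,8) = 6435.
M2* = U(4,9), bases: C(9,4) = 126.
|B(M*)| = 6435 * 126 = 810810.

810810


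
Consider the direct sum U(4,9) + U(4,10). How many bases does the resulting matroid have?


Bases of a direct sum M1 + M2: |B| = |B(M1)| * |B(M2)|.
|B(U(4,9))| = C(9,4) = 126.
|B(U(4,10))| = C(10,4) = 210.
Total bases = 126 * 210 = 26460.

26460


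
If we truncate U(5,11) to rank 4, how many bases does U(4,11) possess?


Truncating U(5,11) to rank 4 gives U(4,11).
Bases of U(4,11) are all 4-element subsets of 11 elements.
Number of bases = (11 choose 4) = 330.

330


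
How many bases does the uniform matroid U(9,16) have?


Bases of U(9,16) are all 9-element subsets of the 16-element ground set.
Number of bases = C(16,9).
(16 choose 9) = 11440.

11440


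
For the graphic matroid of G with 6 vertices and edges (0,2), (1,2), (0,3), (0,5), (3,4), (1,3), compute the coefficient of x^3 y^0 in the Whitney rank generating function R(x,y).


R(x,y) = sum over A in 2^E of x^(r(E)-r(A)) * y^(|A|-r(A)).
G has 6 vertices, 6 edges. r(E) = 5.
Enumerate all 2^6 = 64 subsets.
Count subsets with r(E)-r(A)=3 and |A|-r(A)=0: 15.

15


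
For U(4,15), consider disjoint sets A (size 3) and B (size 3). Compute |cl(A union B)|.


|A union B| = 3 + 3 = 6 (disjoint).
In U(4,15), cl(S) = S if |S| < 4, else cl(S) = E.
Since 6 >= 4, cl(A union B) = E.
|cl(A union B)| = 15.

15


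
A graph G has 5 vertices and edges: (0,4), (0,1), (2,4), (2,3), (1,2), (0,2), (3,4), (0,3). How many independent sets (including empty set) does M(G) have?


An independent set in a graphic matroid is an acyclic edge subset.
G has 5 vertices and 8 edges.
Enumerate all 2^8 = 256 subsets, checking for acyclicity.
Total independent sets = 128.

128


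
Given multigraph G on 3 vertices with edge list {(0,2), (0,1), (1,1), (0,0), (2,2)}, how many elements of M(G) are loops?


In a graphic matroid, a loop is a self-loop edge (u,u) with rank 0.
Examining all 5 edges for self-loops...
Self-loops found: (1,1), (0,0), (2,2)
Number of loops = 3.

3


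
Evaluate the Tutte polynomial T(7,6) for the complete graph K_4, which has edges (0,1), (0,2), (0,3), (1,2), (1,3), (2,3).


T(K_4; x,y) = x^3 + 3x^2 + 4xy + 2x + y^3 + 3y^2 + 2y.
Substituting x=7, y=6:
= 343 + 147 + 168 + 14 + 216 + 108 + 12
= 1008.

1008


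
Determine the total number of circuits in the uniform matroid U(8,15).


In U(8,15), circuits are the (9)-element subsets.
Any set of 9 elements is dependent, and removing any one element gives
an independent set of size 8, so it is a minimal dependent set.
Number of circuits = C(15,9) = 5005.

5005


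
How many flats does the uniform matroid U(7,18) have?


Flats of U(7,18): every subset of size < 7 is a flat, plus E itself.
Count = (18 choose 0) + (18 choose 1) + (18 choose 2) + (18 choose 3) + (18 choose 4) + (18 choose 5) + (18 choose 6) + 1
     = 1 + 18 + 153 + 816 + 3060 + 8568 + 18564 + 1
     = 31181.

31181


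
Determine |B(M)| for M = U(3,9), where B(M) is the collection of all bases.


Bases of U(3,9) are all 3-element subsets of the 9-element ground set.
Number of bases = C(9,3).
C(9,3) = (9 * 8 * 7) / (1 * 2 * 3) = 84.

84


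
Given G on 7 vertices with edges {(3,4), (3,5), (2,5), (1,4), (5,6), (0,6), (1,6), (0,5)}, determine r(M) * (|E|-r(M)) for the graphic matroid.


r(M) = |V| - c = 7 - 1 = 6.
nullity = |E| - r(M) = 8 - 6 = 2.
Product = 6 * 2 = 12.

12


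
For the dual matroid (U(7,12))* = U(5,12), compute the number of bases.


The dual of U(r,n) is U(n-r, n) = U(5,12).
Bases of U(5,12) are all (5)-element subsets.
|B(M*)| = (12 choose 5) = 792.

792


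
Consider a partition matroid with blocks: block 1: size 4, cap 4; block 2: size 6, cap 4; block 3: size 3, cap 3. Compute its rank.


Rank of a partition matroid = sum of min(|Si|, ci) for each block.
= min(4,4) + min(6,4) + min(3,3)
= 4 + 4 + 3
= 11.

11


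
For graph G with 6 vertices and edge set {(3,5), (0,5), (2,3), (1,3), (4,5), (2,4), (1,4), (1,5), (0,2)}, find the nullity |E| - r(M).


Cycle rank (nullity) = |E| - r(M) = |E| - (|V| - c).
|E| = 9, |V| = 6, c = 1.
Nullity = 9 - (6 - 1) = 9 - 5 = 4.

4


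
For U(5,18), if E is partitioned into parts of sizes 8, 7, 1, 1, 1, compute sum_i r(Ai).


r(Ai) = min(|Ai|, 5) for each part.
Sum = min(8,5) + min(7,5) + min(1,5) + min(1,5) + min(1,5)
    = 5 + 5 + 1 + 1 + 1
    = 13.

13


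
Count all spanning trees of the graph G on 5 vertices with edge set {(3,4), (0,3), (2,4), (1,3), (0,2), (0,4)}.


By Kirchhoff's matrix tree theorem, the number of spanning trees equals
the determinant of any cofactor of the Laplacian matrix L.
G has 5 vertices and 6 edges.
Computing the (4 x 4) cofactor determinant gives 8.

8


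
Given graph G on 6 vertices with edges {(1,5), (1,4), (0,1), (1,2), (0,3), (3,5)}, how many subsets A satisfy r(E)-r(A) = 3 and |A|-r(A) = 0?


R(x,y) = sum over A in 2^E of x^(r(E)-r(A)) * y^(|A|-r(A)).
G has 6 vertices, 6 edges. r(E) = 5.
Enumerate all 2^6 = 64 subsets.
Count subsets with r(E)-r(A)=3 and |A|-r(A)=0: 15.

15


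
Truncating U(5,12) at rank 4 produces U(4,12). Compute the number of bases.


Truncating U(5,12) to rank 4 gives U(4,12).
Bases of U(4,12) are all 4-element subsets of 12 elements.
Number of bases = (12 choose 4) = 495.

495


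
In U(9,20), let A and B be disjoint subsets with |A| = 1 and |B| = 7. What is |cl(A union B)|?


|A union B| = 1 + 7 = 8 (disjoint).
In U(9,20), cl(S) = S if |S| < 9, else cl(S) = E.
Since 8 < 9, cl(A union B) = A union B.
|cl(A union B)| = 8.

8


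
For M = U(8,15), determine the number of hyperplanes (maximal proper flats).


Hyperplanes of U(8,15) are flats of rank 7.
In a uniform matroid, these are exactly the (7)-element subsets.
Count = C(15,7) = 15! / (7! * 8!) = 6435.

6435


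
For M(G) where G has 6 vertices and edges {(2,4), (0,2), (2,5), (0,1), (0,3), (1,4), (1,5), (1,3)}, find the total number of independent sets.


An independent set in a graphic matroid is an acyclic edge subset.
G has 6 vertices and 8 edges.
Enumerate all 2^8 = 256 subsets, checking for acyclicity.
Total independent sets = 186.

186


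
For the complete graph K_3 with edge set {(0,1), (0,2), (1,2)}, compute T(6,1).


T(K_3; x,y) = x^2 + x + y.
T(6,1) = 36 + 6 + 1 = 43.

43


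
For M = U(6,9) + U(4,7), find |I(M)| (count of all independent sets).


For a direct sum, |I(M1+M2)| = |I(M1)| * |I(M2)|.
|I(U(6,9))| = sum C(9,k) for k=0..6 = 466.
|I(U(4,7))| = sum C(7,k) for k=0..4 = 99.
Total = 466 * 99 = 46134.

46134


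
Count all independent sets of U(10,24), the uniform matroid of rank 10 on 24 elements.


Independent sets of U(10,24) are all subsets of size <= 10.
Count = (24 choose 0) + (24 choose 1) + (24 choose 2) + (24 choose 3) + (24 choose 4) + (24 choose 5) + (24 choose 6) + (24 choose 7) + (24 choose 8) + (24 choose 9) + (24 choose 10)
     = 1 + 24 + 276 + 2024 + 10626 + 42504 + 134596 + 346104 + 735471 + 1307504 + 1961256
     = 4540386.

4540386


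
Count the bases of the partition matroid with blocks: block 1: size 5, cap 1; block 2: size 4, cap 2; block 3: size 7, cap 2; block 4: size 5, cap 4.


A basis picks exactly ci elements from block i.
Number of bases = product of C(|Si|, ci).
= C(5,1) * C(4,2) * C(7,2) * C(5,4)
= 5 * 6 * 21 * 5
= 3150.

3150


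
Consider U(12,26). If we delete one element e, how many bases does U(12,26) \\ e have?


Deleting e from U(12,26) gives U(12,25) since n > r.
Bases of U(12,25) = C(25,12) = 25! / (12! * 13!) = 5200300.

5200300


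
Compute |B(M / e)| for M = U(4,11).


Contracting e from U(4,11) gives U(3,10).
Bases of U(3,10) = C(10,3) = 10! / (3! * 7!) = 120.

120


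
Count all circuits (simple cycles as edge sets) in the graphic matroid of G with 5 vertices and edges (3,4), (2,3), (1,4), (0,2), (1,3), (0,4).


A circuit in a graphic matroid = edge set of a simple cycle.
G has 5 vertices and 6 edges.
Enumerating all minimal edge subsets forming cycles...
Total circuits found: 3.

3


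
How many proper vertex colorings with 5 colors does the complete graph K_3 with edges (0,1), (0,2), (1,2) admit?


P(K_3, k) = k(k-1)(k-2)...(k-2).
P(5) = (5) * (4) * (3) = 60.

60


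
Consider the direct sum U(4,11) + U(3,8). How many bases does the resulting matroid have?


Bases of a direct sum M1 + M2: |B| = |B(M1)| * |B(M2)|.
|B(U(4,11))| = C(11,4) = 330.
|B(U(3,8))| = C(8,3) = 56.
Total bases = 330 * 56 = 18480.

18480


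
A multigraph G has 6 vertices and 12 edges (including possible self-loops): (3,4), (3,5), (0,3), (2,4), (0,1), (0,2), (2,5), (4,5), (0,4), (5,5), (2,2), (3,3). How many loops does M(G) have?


In a graphic matroid, a loop is a self-loop edge (u,u) with rank 0.
Examining all 12 edges for self-loops...
Self-loops found: (5,5), (2,2), (3,3)
Number of loops = 3.

3


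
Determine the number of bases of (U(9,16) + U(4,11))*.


(M1+M2)* = M1* + M2*.
M1* = U(7,16), bases: C(16,7) = 11440.
M2* = U(7,11), bases: C(11,7) = 330.
|B(M*)| = 11440 * 330 = 3775200.

3775200


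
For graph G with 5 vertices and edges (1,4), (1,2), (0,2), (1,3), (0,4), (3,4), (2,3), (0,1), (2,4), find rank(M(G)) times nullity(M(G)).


r(M) = |V| - c = 5 - 1 = 4.
nullity = |E| - r(M) = 9 - 4 = 5.
Product = 4 * 5 = 20.

20


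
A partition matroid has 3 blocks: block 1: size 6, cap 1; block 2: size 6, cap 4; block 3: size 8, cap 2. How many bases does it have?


A basis picks exactly ci elements from block i.
Number of bases = product of C(|Si|, ci).
= C(6,1) * C(6,4) * C(8,2)
= 6 * 15 * 28
= 2520.

2520


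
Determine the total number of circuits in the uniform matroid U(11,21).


In U(11,21), circuits are the (12)-element subsets.
Any set of 12 elements is dependent, and removing any one element gives
an independent set of size 11, so it is a minimal dependent set.
Number of circuits = C(21,12) = 293930.

293930


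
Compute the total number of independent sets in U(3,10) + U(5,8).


For a direct sum, |I(M1+M2)| = |I(M1)| * |I(M2)|.
|I(U(3,10))| = sum C(10,k) for k=0..3 = 176.
|I(U(5,8))| = sum C(8,k) for k=0..5 = 219.
Total = 176 * 219 = 38544.

38544


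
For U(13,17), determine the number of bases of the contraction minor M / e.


Contracting e from U(13,17) gives U(12,16).
Bases of U(12,16) = (16 choose 12) = 1820.

1820


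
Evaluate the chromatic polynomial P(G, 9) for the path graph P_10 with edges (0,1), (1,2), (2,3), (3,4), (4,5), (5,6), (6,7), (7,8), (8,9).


P(P_10, k) = k * (k-1)^(9).
P(9) = 9 * 8^9 = 9 * 134217728 = 1207959552.

1207959552


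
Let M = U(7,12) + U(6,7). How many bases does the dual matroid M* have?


(M1+M2)* = M1* + M2*.
M1* = U(5,12), bases: C(12,5) = 792.
M2* = U(1,7), bases: C(7,1) = 7.
|B(M*)| = 792 * 7 = 5544.

5544


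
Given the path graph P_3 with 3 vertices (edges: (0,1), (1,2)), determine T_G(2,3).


A path on 3 vertices is a tree with 2 edges.
T(x,y) = x^(2) for any tree.
T(2,3) = 2^2 = 4.

4


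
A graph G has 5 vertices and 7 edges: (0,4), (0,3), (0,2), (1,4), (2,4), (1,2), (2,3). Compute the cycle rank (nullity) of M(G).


Cycle rank (nullity) = |E| - r(M) = |E| - (|V| - c).
|E| = 7, |V| = 5, c = 1.
Nullity = 7 - (5 - 1) = 7 - 4 = 3.

3


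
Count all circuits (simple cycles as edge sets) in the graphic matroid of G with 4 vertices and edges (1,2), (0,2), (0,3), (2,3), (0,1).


A circuit in a graphic matroid = edge set of a simple cycle.
G has 4 vertices and 5 edges.
Enumerating all minimal edge subsets forming cycles...
Total circuits found: 3.

3


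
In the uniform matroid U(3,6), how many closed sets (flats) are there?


Flats of U(3,6): every subset of size < 3 is a flat, plus E itself.
Count = C(6,0) + C(6,1) + C(6,2) + 1
     = 1 + 6 + 15 + 1
     = 23.

23


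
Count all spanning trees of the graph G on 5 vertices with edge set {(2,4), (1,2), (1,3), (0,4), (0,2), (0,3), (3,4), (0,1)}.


By Kirchhoff's matrix tree theorem, the number of spanning trees equals
the determinant of any cofactor of the Laplacian matrix L.
G has 5 vertices and 8 edges.
Computing the (4 x 4) cofactor determinant gives 45.

45


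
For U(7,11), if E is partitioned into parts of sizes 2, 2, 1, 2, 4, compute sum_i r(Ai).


r(Ai) = min(|Ai|, 7) for each part.
Sum = min(2,7) + min(2,7) + min(1,7) + min(2,7) + min(4,7)
    = 2 + 2 + 1 + 2 + 4
    = 11.

11


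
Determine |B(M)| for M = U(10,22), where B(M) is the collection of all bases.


Bases of U(10,22) are all 10-element subsets of the 22-element ground set.
Number of bases = C(22,10).
C(22,10) = 22! / (10! * 12!) = 646646.

646646


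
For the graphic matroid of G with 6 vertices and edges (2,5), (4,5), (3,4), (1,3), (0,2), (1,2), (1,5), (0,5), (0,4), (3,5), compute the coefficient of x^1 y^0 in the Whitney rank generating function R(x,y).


R(x,y) = sum over A in 2^E of x^(r(E)-r(A)) * y^(|A|-r(A)).
G has 6 vertices, 10 edges. r(E) = 5.
Enumerate all 2^10 = 1024 subsets.
Count subsets with r(E)-r(A)=1 and |A|-r(A)=0: 170.

170


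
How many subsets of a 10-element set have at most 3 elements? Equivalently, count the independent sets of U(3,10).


Independent sets of U(3,10) are all subsets of size <= 3.
Count = C(10,0) + C(10,1) + C(10,2) + C(10,3)
     = 1 + 10 + 45 + 120
     = 176.

176


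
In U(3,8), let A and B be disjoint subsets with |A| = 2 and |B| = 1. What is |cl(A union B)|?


|A union B| = 2 + 1 = 3 (disjoint).
In U(3,8), cl(S) = S if |S| < 3, else cl(S) = E.
Since 3 >= 3, cl(A union B) = E.
|cl(A union B)| = 8.

8


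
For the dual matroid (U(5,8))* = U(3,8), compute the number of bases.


The dual of U(r,n) is U(n-r, n) = U(3,8).
Bases of U(3,8) are all (3)-element subsets.
|B(M*)| = C(8,3) = 8! / (3! * 5!) = 56.

56


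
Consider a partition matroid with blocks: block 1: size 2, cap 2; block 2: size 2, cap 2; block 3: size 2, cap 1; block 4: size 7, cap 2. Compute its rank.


Rank of a partition matroid = sum of min(|Si|, ci) for each block.
= min(2,2) + min(2,2) + min(2,1) + min(7,2)
= 2 + 2 + 1 + 2
= 7.

7


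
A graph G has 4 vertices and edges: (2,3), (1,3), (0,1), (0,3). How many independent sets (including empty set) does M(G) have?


An independent set in a graphic matroid is an acyclic edge subset.
G has 4 vertices and 4 edges.
Enumerate all 2^4 = 16 subsets, checking for acyclicity.
Total independent sets = 14.

14


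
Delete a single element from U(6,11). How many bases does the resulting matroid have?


Deleting e from U(6,11) gives U(6,10) since n > r.
Bases of U(6,10) = C(10,6) = 10! / (6! * 4!) = 210.

210


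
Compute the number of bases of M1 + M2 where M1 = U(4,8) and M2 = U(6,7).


Bases of a direct sum M1 + M2: |B| = |B(M1)| * |B(M2)|.
|B(U(4,8))| = C(8,4) = 70.
|B(U(6,7))| = C(7,6) = 7.
Total bases = 70 * 7 = 490.

490


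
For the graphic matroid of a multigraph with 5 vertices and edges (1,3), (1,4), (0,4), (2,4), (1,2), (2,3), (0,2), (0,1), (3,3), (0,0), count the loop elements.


In a graphic matroid, a loop is a self-loop edge (u,u) with rank 0.
Examining all 10 edges for self-loops...
Self-loops found: (3,3), (0,0)
Number of loops = 2.

2


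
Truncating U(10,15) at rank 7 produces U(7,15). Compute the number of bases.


Truncating U(10,15) to rank 7 gives U(7,15).
Bases of U(7,15) are all 7-element subsets of 15 elements.
Number of bases = C(15,7) = 15! / (7! * 8!) = 6435.

6435


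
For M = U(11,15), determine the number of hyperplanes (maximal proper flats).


Hyperplanes of U(11,15) are flats of rank 10.
In a uniform matroid, these are exactly the (10)-element subsets.
Count = (15 choose 10) = 3003.

3003


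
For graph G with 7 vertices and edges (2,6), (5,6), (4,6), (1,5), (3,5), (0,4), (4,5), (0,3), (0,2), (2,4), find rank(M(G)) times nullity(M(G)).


r(M) = |V| - c = 7 - 1 = 6.
nullity = |E| - r(M) = 10 - 6 = 4.
Product = 6 * 4 = 24.

24


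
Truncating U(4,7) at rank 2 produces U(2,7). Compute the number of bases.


Truncating U(4,7) to rank 2 gives U(2,7).
Bases of U(2,7) are all 2-element subsets of 7 elements.
Number of bases = C(7,2) = (7 * 6) / (1 * 2) = 21.

21


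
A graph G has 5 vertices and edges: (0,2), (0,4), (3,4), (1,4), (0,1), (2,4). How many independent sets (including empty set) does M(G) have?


An independent set in a graphic matroid is an acyclic edge subset.
G has 5 vertices and 6 edges.
Enumerate all 2^6 = 64 subsets, checking for acyclicity.
Total independent sets = 48.

48


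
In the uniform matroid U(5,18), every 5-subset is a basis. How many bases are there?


Bases of U(5,18) are all 5-element subsets of the 18-element ground set.
Number of bases = C(18,5).
C(18,5) = 8568.

8568


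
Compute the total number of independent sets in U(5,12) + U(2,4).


For a direct sum, |I(M1+M2)| = |I(M1)| * |I(M2)|.
|I(U(5,12))| = sum C(12,k) for k=0..5 = 1586.
|I(U(2,4))| = sum C(4,k) for k=0..2 = 11.
Total = 1586 * 11 = 17446.

17446


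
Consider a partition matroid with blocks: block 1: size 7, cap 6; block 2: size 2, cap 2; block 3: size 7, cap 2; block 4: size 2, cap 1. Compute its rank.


Rank of a partition matroid = sum of min(|Si|, ci) for each block.
= min(7,6) + min(2,2) + min(7,2) + min(2,1)
= 6 + 2 + 2 + 1
= 11.

11


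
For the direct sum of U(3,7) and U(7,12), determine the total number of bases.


Bases of a direct sum M1 + M2: |B| = |B(M1)| * |B(M2)|.
|B(U(3,7))| = C(7,3) = 35.
|B(U(7,12))| = C(12,7) = 792.
Total bases = 35 * 792 = 27720.

27720


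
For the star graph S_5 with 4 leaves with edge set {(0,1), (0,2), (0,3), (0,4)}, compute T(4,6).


A star on 5 vertices is a tree with 4 edges.
T(x,y) = x^(4) for any tree.
T(4,6) = 4^4 = 256.

256


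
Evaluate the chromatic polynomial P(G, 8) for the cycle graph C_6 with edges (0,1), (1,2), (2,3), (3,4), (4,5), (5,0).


P(C_6, k) = (k-1)^6 + (-1)^6*(k-1).
P(8) = (7)^6 + 7
= 117649 + 7 = 117656.

117656


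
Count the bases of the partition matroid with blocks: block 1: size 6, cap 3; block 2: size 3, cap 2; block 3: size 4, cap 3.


A basis picks exactly ci elements from block i.
Number of bases = product of C(|Si|, ci).
= C(6,3) * C(3,2) * C(4,3)
= 20 * 3 * 4
= 240.

240


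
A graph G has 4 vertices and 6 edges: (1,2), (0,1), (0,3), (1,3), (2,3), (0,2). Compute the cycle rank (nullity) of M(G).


Cycle rank (nullity) = |E| - r(M) = |E| - (|V| - c).
|E| = 6, |V| = 4, c = 1.
Nullity = 6 - (4 - 1) = 6 - 3 = 3.

3


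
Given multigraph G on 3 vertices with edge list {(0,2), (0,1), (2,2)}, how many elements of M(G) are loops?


In a graphic matroid, a loop is a self-loop edge (u,u) with rank 0.
Examining all 3 edges for self-loops...
Self-loops found: (2,2)
Number of loops = 1.

1


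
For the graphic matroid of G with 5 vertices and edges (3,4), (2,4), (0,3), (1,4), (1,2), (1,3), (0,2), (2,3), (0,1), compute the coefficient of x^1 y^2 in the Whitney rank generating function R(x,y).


R(x,y) = sum over A in 2^E of x^(r(E)-r(A)) * y^(|A|-r(A)).
G has 5 vertices, 9 edges. r(E) = 4.
Enumerate all 2^9 = 512 subsets.
Count subsets with r(E)-r(A)=1 and |A|-r(A)=2: 15.

15


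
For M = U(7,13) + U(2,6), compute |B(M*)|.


(M1+M2)* = M1* + M2*.
M1* = U(6,13), bases: C(13,6) = 1716.
M2* = U(4,6), bases: C(6,4) = 15.
|B(M*)| = 1716 * 15 = 25740.

25740


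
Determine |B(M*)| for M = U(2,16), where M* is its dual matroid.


The dual of U(r,n) is U(n-r, n) = U(14,16).
Bases of U(14,16) are all (14)-element subsets.
|B(M*)| = C(16,14) = 16! / (14! * 2!) = 120.

120


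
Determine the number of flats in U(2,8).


Flats of U(2,8): every subset of size < 2 is a flat, plus E itself.
Count = (8 choose 0) + (8 choose 1) + 1
     = 1 + 8 + 1
     = 10.

10


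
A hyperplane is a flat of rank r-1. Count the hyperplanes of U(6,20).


Hyperplanes of U(6,20) are flats of rank 5.
In a uniform matroid, these are exactly the (5)-element subsets.
Count = (20 choose 5) = 15504.

15504


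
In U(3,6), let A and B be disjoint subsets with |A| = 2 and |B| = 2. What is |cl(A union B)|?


|A union B| = 2 + 2 = 4 (disjoint).
In U(3,6), cl(S) = S if |S| < 3, else cl(S) = E.
Since 4 >= 3, cl(A union B) = E.
|cl(A union B)| = 6.

6


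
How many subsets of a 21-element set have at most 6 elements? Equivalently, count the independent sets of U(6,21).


Independent sets of U(6,21) are all subsets of size <= 6.
Count = C(21,0) + C(21,1) + C(21,2) + C(21,3) + C(21,4) + C(21,5) + C(21,6)
     = 1 + 21 + 210 + 1330 + 5985 + 20349 + 54264
     = 82160.

82160


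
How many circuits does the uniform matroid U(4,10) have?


In U(4,10), circuits are the (5)-element subsets.
Any set of 5 elements is dependent, and removing any one element gives
an independent set of size 4, so it is a minimal dependent set.
Number of circuits = C(10,5) = 10! / (5! * 5!) = 252.

252


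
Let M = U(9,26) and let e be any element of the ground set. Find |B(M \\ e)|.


Deleting e from U(9,26) gives U(9,25) since n > r.
Bases of U(9,25) = C(25,9) = 2042975.

2042975


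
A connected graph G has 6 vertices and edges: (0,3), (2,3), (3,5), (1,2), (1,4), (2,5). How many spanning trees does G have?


By Kirchhoff's matrix tree theorem, the number of spanning trees equals
the determinant of any cofactor of the Laplacian matrix L.
G has 6 vertices and 6 edges.
Computing the (5 x 5) cofactor determinant gives 3.

3


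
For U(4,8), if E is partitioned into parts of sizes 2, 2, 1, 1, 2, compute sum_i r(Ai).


r(Ai) = min(|Ai|, 4) for each part.
Sum = min(2,4) + min(2,4) + min(1,4) + min(1,4) + min(2,4)
    = 2 + 2 + 1 + 1 + 2
    = 8.

8


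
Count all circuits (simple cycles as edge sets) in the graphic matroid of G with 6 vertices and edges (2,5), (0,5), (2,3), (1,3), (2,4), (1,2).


A circuit in a graphic matroid = edge set of a simple cycle.
G has 6 vertices and 6 edges.
Enumerating all minimal edge subsets forming cycles...
Total circuits found: 1.

1
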